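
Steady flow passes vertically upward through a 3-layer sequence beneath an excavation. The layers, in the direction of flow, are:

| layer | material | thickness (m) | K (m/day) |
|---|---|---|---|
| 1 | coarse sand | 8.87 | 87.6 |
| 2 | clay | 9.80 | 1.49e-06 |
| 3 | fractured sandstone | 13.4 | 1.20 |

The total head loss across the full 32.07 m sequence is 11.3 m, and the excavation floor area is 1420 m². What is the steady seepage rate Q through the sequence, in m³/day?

0.00244

Flow is perpendicular to layering, so the layers act in series and the equivalent K is the thickness-weighted harmonic mean.
Total thickness L = 8.87 + 9.80 + 13.4 = 32.07 m.
Σ(b_i/K_i) = 8.87/87.6 + 9.80/1.49e-06 + 13.4/1.20 = 6.577e+06 d.
K_eq = L / Σ(b_i/K_i) = 32.07 / 6.577e+06 = 4.876e-06 m/day.
Q = K_eq · A · (Δh/L) = 4.876e-06 × 1420 × (11.3/32.07) = 0.002440 m³/day.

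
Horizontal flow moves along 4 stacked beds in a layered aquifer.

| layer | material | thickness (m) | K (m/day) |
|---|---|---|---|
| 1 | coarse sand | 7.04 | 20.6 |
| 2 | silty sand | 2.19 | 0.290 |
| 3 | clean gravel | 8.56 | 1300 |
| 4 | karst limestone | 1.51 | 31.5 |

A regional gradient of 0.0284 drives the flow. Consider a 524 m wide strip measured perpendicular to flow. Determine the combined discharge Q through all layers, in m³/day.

Flow is parallel to layering, so each bed carries its own Darcy discharge and the transmissivities add.
Σ(K_i·b_i) = 20.6×7.04 + 0.290×2.19 + 1300×8.56 + 31.5×1.51 = 11321 m²/day.
Hydraulic gradient i = 0.0284.
Q = Σ(K_i·b_i) · W · i = 11321 × 524 × 0.02840 = 1.685e+05 m³/day.

168000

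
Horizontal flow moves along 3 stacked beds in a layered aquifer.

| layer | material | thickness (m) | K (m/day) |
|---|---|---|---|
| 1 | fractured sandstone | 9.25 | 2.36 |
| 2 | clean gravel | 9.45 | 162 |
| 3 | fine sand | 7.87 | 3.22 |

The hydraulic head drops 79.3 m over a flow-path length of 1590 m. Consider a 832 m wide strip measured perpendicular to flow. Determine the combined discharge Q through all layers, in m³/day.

Flow is parallel to layering, so each bed carries its own Darcy discharge and the transmissivities add.
Σ(K_i·b_i) = 2.36×9.25 + 162×9.45 + 3.22×7.87 = 1578 m²/day.
Hydraulic gradient i = Δh / L = 79.3 / 1590 = 0.04987.
Q = Σ(K_i·b_i) · W · i = 1578 × 832 × 0.04987 = 65483 m³/day.

65500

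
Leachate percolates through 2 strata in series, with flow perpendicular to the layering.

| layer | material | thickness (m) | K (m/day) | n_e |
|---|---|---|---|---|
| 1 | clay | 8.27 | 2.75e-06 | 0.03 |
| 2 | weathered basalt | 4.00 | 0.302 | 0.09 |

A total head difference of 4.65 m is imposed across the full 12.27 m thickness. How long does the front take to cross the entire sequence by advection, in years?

1080

With flow normal to the layers, continuity requires the same specific discharge q through every layer.
Σ(b_i/K_i) = 8.27/2.75e-06 + 4.00/0.302 = 3.007e+06 d.
q = Δh / Σ(b_i/K_i) = 4.65 / 3.007e+06 = 1.546e-06 m/day.
In each layer the seepage velocity is v_i = q/n_i, so the layer transit time is t_i = b_i·n_i / q:
  layer 1 (clay): t_1 = 8.27 × 0.03 / 1.546e-06 = 1.605e+05 d
  layer 2 (weathered basalt): t_2 = 4.00 × 0.09 / 1.546e-06 = 2.328e+05 d
Total t = Σ t_i = 3.933e+05 days = 1077 years.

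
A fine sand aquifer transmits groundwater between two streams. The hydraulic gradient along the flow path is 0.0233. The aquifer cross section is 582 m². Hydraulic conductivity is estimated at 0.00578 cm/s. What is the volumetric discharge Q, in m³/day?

67.7

Convert K: 0.00578 cm/s × 864 = 4.994 m/day.
Hydraulic gradient i = 0.0233.
Darcy's law: Q = K · A · i = 4.994 × 582.0 × 0.02330 = 67.72 m³/day.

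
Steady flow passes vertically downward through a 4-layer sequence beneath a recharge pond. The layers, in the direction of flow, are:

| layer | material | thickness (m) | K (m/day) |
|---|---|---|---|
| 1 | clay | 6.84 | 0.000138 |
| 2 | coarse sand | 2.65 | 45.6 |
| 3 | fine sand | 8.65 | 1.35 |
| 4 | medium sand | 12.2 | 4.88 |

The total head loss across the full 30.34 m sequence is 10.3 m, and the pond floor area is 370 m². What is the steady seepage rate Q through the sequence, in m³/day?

0.0769

Flow is perpendicular to layering, so the layers act in series and the equivalent K is the thickness-weighted harmonic mean.
Total thickness L = 6.84 + 2.65 + 8.65 + 12.2 = 30.34 m.
Σ(b_i/K_i) = 6.84/0.000138 + 2.65/45.6 + 8.65/1.35 + 12.2/4.88 = 49574 d.
K_eq = L / Σ(b_i/K_i) = 30.34 / 49574 = 0.0006120 m/day.
Q = K_eq · A · (Δh/L) = 0.0006120 × 370 × (10.3/30.34) = 0.07687 m³/day.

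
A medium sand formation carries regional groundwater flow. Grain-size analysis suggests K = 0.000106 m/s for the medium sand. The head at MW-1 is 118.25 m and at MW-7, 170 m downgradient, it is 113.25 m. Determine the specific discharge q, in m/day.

Convert K: 0.000106 m/s × 86400 = 9.158 m/day.
Hydraulic gradient i = (118.25 − 113.25) / 170 = 5 / 170 = 0.02941.
Specific discharge q = K · i = 9.158 × 0.02941 = 0.2694 m/day.

0.269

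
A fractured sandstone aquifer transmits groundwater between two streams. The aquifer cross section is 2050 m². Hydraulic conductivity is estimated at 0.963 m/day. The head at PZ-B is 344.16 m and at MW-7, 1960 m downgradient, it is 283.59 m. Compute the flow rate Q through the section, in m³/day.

Hydraulic gradient i = (344.16 − 283.59) / 1960 = 60.57 / 1960 = 0.03090.
Darcy's law: Q = K · A · i = 0.9630 × 2050 × 0.03090 = 61.01 m³/day.

61.0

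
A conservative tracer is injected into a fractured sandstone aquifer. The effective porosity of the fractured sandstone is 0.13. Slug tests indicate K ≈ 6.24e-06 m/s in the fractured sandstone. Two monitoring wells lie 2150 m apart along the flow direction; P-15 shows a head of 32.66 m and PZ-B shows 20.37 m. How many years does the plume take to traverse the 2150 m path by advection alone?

248

Convert K: 6.24e-06 m/s × 86400 = 0.5391 m/day.
Hydraulic gradient i = (32.66 − 20.37) / 2150 = 12.29 / 2150 = 0.005716.
Darcy flux q = K · i = 0.5391 × 0.005716 = 0.003082 m/day.
Seepage velocity v = q / n_e = 0.003082 / 0.13 = 0.02371 m/day.
Travel time t = L / v = 2150 / 0.02371 = 90692 days = 248.3 years.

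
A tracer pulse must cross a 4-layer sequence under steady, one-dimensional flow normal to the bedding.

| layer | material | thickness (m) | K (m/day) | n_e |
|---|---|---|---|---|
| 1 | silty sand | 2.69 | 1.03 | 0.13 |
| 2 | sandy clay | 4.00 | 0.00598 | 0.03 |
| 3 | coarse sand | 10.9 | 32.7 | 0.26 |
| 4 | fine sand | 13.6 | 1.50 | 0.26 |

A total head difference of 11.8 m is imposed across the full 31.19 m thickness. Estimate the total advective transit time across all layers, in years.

1.08

With flow normal to the layers, continuity requires the same specific discharge q through every layer.
Σ(b_i/K_i) = 2.69/1.03 + 4.00/0.00598 + 10.9/32.7 + 13.6/1.50 = 680.9 d.
q = Δh / Σ(b_i/K_i) = 11.8 / 680.9 = 0.01733 m/day.
In each layer the seepage velocity is v_i = q/n_i, so the layer transit time is t_i = b_i·n_i / q:
  layer 1 (silty sand): t_1 = 2.69 × 0.13 / 0.01733 = 20.18 d
  layer 2 (sandy clay): t_2 = 4.00 × 0.03 / 0.01733 = 6.924 d
  layer 3 (coarse sand): t_3 = 10.9 × 0.26 / 0.01733 = 163.5 d
  layer 4 (fine sand): t_4 = 13.6 × 0.26 / 0.01733 = 204.0 d
Total t = Σ t_i = 394.7 days = 1.081 years.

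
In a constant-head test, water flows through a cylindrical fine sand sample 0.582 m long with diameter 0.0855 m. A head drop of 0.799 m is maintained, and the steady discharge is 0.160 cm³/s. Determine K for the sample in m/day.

Cross-sectional area A = π·(d/2)² = π × (0.0855/2)² = 0.005741 m².
Convert discharge: 0.160 cm³/s = 1.600e-07 m³/s.
Darcy's law rearranged: K = Q·L / (A·Δh) = 1.600e-07 × 0.582 / (0.005741 × 0.799) = 2.030e-05 m/s = 1.754 m/day.

1.75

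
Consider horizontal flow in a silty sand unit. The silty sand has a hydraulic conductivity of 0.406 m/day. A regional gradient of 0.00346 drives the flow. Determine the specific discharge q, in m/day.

0.00140

Hydraulic gradient i = 0.00346.
Specific discharge q = K · i = 0.4060 × 0.003460 = 0.001405 m/day.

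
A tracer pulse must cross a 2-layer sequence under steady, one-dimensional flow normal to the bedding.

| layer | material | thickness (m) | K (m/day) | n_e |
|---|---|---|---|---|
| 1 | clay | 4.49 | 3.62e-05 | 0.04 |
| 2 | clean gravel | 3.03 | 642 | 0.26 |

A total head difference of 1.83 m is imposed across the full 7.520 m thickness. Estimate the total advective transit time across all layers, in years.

180

With flow normal to the layers, continuity requires the same specific discharge q through every layer.
Σ(b_i/K_i) = 4.49/3.62e-05 + 3.03/642 = 1.240e+05 d.
q = Δh / Σ(b_i/K_i) = 1.83 / 1.240e+05 = 1.475e-05 m/day.
In each layer the seepage velocity is v_i = q/n_i, so the layer transit time is t_i = b_i·n_i / q:
  layer 1 (clay): t_1 = 4.49 × 0.04 / 1.475e-05 = 12173 d
  layer 2 (clean gravel): t_2 = 3.03 × 0.26 / 1.475e-05 = 53395 d
Total t = Σ t_i = 65568 days = 179.5 years.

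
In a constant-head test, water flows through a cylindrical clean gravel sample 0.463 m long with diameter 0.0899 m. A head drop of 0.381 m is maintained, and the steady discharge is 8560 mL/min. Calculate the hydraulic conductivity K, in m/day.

Cross-sectional area A = π·(d/2)² = π × (0.0899/2)² = 0.006348 m².
Convert discharge: 8560 mL/min = 0.0001427 m³/s.
Darcy's law rearranged: K = Q·L / (A·Δh) = 0.0001427 × 0.463 / (0.006348 × 0.381) = 0.02731 m/s = 2360 m/day.

2360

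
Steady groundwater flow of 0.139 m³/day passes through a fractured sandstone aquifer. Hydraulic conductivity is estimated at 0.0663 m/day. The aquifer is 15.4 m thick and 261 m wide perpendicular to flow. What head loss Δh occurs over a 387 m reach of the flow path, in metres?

0.202

Cross-sectional area A = 261 × 15.4 = 4019 m².
From Q = K·A·i, i = Q / (K·A) = 0.139 / (0.06630 × 4019) = 0.0005216.
Head loss Δh = i · L = 0.0005216 × 387 = 0.2019 m.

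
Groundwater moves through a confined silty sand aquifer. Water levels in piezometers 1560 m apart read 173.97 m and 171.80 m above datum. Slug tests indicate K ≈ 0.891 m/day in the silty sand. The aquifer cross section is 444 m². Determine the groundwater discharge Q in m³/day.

Hydraulic gradient i = (173.97 − 171.80) / 1560 = 2.17 / 1560 = 0.001391.
Darcy's law: Q = K · A · i = 0.8910 × 444.0 × 0.001391 = 0.5503 m³/day.

0.550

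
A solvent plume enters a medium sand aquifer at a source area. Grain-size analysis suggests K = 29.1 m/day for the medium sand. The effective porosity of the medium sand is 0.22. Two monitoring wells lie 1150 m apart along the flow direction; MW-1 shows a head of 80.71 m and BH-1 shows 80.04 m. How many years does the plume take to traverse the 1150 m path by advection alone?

40.9

Hydraulic gradient i = (80.71 − 80.04) / 1150 = 0.67 / 1150 = 0.0005826.
Darcy flux q = K · i = 29.10 × 0.0005826 = 0.01695 m/day.
Seepage velocity v = q / n_e = 0.01695 / 0.22 = 0.07706 m/day.
Travel time t = L / v = 1150 / 0.07706 = 14923 days = 40.86 years.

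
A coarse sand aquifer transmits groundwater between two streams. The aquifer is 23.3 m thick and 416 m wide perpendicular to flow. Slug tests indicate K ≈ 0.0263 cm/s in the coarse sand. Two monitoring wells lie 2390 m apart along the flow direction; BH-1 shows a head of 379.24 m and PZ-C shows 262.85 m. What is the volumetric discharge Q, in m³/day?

Convert K: 0.0263 cm/s × 864 = 22.72 m/day.
Cross-sectional area A = 416 × 23.3 = 9693 m².
Hydraulic gradient i = (379.24 − 262.85) / 2390 = 116.39 / 2390 = 0.04870.
Darcy's law: Q = K · A · i = 22.72 × 9693 × 0.04870 = 10726 m³/day.

10700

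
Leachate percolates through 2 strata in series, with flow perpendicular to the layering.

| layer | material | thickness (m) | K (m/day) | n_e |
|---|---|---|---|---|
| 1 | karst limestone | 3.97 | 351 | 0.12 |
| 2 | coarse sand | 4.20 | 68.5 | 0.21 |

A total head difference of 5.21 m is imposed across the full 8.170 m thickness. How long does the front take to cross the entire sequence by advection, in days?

With flow normal to the layers, continuity requires the same specific discharge q through every layer.
Σ(b_i/K_i) = 3.97/351 + 4.20/68.5 = 0.07262 d.
q = Δh / Σ(b_i/K_i) = 5.21 / 0.07262 = 71.74 m/day.
In each layer the seepage velocity is v_i = q/n_i, so the layer transit time is t_i = b_i·n_i / q:
  layer 1 (karst limestone): t_1 = 3.97 × 0.12 / 71.74 = 0.006641 d
  layer 2 (coarse sand): t_2 = 4.20 × 0.21 / 71.74 = 0.01229 d
Total t = Σ t_i = 0.01894 days.

0.0189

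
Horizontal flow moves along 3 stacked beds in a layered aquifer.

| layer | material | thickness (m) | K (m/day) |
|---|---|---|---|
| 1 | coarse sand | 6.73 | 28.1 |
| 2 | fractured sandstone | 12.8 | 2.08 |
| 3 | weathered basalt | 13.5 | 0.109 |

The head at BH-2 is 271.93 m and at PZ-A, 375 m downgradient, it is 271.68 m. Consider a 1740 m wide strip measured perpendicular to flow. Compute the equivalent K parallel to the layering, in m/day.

6.58

Flow is parallel to layering, so each bed carries its own Darcy discharge and the transmissivities add.
Σ(K_i·b_i) = 28.1×6.73 + 2.08×12.8 + 0.109×13.5 = 217.2 m²/day.
Total thickness b = 33.03 m, so K_eq = Σ(K_i·b_i)/b = 6.576 m/day.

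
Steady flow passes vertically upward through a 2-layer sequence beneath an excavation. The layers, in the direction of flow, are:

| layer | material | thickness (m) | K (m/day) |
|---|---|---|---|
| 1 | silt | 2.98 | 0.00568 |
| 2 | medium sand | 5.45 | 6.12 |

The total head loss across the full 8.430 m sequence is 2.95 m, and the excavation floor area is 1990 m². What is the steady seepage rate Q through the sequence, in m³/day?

11.2

Flow is perpendicular to layering, so the layers act in series and the equivalent K is the thickness-weighted harmonic mean.
Total thickness L = 2.98 + 5.45 = 8.430 m.
Σ(b_i/K_i) = 2.98/0.00568 + 5.45/6.12 = 525.5 d.
K_eq = L / Σ(b_i/K_i) = 8.430 / 525.5 = 0.01604 m/day.
Q = K_eq · A · (Δh/L) = 0.01604 × 1990 × (2.95/8.430) = 11.17 m³/day.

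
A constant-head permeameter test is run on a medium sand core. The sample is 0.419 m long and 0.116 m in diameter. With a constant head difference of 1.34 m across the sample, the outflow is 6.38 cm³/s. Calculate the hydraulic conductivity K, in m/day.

16.3

Cross-sectional area A = π·(d/2)² = π × (0.116/2)² = 0.01057 m².
Convert discharge: 6.38 cm³/s = 6.380e-06 m³/s.
Darcy's law rearranged: K = Q·L / (A·Δh) = 6.380e-06 × 0.419 / (0.01057 × 1.34) = 0.0001888 m/s = 16.31 m/day.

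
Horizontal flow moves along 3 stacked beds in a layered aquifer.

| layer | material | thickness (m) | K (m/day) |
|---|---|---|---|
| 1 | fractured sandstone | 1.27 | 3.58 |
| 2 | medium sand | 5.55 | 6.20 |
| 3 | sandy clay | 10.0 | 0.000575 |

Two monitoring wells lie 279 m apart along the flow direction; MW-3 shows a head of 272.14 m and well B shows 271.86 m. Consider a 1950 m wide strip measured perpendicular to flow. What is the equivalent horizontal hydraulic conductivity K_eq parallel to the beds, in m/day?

Flow is parallel to layering, so each bed carries its own Darcy discharge and the transmissivities add.
Σ(K_i·b_i) = 3.58×1.27 + 6.20×5.55 + 0.000575×10.0 = 38.96 m²/day.
Total thickness b = 16.82 m, so K_eq = Σ(K_i·b_i)/b = 2.316 m/day.

2.32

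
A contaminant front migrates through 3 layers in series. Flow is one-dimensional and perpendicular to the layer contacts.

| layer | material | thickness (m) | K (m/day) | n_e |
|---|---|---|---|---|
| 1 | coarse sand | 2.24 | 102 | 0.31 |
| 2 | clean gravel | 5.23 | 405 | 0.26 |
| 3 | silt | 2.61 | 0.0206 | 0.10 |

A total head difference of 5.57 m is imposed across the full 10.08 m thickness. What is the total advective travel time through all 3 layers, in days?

52.7

With flow normal to the layers, continuity requires the same specific discharge q through every layer.
Σ(b_i/K_i) = 2.24/102 + 5.23/405 + 2.61/0.0206 = 126.7 d.
q = Δh / Σ(b_i/K_i) = 5.57 / 126.7 = 0.04395 m/day.
In each layer the seepage velocity is v_i = q/n_i, so the layer transit time is t_i = b_i·n_i / q:
  layer 1 (coarse sand): t_1 = 2.24 × 0.31 / 0.04395 = 15.80 d
  layer 2 (clean gravel): t_2 = 5.23 × 0.26 / 0.04395 = 30.94 d
  layer 3 (silt): t_3 = 2.61 × 0.10 / 0.04395 = 5.939 d
Total t = Σ t_i = 52.68 days.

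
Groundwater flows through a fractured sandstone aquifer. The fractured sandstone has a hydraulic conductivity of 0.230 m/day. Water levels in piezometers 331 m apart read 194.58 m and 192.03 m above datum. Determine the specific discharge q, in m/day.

Hydraulic gradient i = (194.58 − 192.03) / 331 = 2.55 / 331 = 0.007704.
Specific discharge q = K · i = 0.2300 × 0.007704 = 0.001772 m/day.

0.00177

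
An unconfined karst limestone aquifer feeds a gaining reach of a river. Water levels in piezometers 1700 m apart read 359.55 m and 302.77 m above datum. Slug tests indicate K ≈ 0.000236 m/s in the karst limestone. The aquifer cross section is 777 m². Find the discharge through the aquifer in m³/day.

529

Convert K: 0.000236 m/s × 86400 = 20.39 m/day.
Hydraulic gradient i = (359.55 − 302.77) / 1700 = 56.78 / 1700 = 0.03340.
Darcy's law: Q = K · A · i = 20.39 × 777.0 × 0.03340 = 529.2 m³/day.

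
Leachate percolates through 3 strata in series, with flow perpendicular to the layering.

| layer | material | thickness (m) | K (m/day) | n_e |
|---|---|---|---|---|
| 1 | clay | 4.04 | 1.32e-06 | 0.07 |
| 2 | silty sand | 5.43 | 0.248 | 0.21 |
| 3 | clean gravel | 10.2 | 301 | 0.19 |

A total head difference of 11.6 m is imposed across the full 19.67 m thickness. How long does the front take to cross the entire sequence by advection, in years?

With flow normal to the layers, continuity requires the same specific discharge q through every layer.
Σ(b_i/K_i) = 4.04/1.32e-06 + 5.43/0.248 + 10.2/301 = 3.061e+06 d.
q = Δh / Σ(b_i/K_i) = 11.6 / 3.061e+06 = 3.790e-06 m/day.
In each layer the seepage velocity is v_i = q/n_i, so the layer transit time is t_i = b_i·n_i / q:
  layer 1 (clay): t_1 = 4.04 × 0.07 / 3.790e-06 = 74616 d
  layer 2 (silty sand): t_2 = 5.43 × 0.21 / 3.790e-06 = 3.009e+05 d
  layer 3 (clean gravel): t_3 = 10.2 × 0.19 / 3.790e-06 = 5.113e+05 d
Total t = Σ t_i = 8.868e+05 days = 2428 years.

2430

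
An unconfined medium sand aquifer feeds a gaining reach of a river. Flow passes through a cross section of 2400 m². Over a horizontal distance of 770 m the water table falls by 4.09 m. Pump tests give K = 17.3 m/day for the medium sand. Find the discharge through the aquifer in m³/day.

Hydraulic gradient i = Δh / L = 4.09 / 770 = 0.005312.
Darcy's law: Q = K · A · i = 17.30 × 2400 × 0.005312 = 220.5 m³/day.

221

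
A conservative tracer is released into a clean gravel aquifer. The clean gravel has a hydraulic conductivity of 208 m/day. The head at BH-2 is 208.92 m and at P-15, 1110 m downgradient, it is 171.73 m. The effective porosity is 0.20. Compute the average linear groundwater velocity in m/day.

34.8

Hydraulic gradient i = (208.92 − 171.73) / 1110 = 37.19 / 1110 = 0.03350.
Darcy flux q = K · i = 208.0 × 0.03350 = 6.969 m/day.
Seepage velocity v = q / n_e = 6.969 / 0.20 = 34.84 m/day.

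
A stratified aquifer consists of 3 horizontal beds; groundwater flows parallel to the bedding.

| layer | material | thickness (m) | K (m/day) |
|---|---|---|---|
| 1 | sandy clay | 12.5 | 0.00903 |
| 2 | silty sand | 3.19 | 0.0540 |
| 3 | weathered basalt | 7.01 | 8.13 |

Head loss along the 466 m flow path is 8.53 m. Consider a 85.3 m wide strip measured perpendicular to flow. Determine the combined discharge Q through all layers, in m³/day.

Flow is parallel to layering, so each bed carries its own Darcy discharge and the transmissivities add.
Σ(K_i·b_i) = 0.00903×12.5 + 0.0540×3.19 + 8.13×7.01 = 57.28 m²/day.
Hydraulic gradient i = Δh / L = 8.53 / 466 = 0.01830.
Q = Σ(K_i·b_i) · W · i = 57.28 × 85.3 × 0.01830 = 89.43 m³/day.

89.4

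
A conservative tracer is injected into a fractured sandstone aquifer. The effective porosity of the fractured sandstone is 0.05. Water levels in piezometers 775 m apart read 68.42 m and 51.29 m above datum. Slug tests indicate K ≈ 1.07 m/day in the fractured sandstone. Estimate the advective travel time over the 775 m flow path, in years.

Hydraulic gradient i = (68.42 − 51.29) / 775 = 17.13 / 775 = 0.02210.
Darcy flux q = K · i = 1.070 × 0.02210 = 0.02365 m/day.
Seepage velocity v = q / n_e = 0.02365 / 0.05 = 0.4730 m/day.
Travel time t = L / v = 775 / 0.4730 = 1638 days = 4.486 years.

4.49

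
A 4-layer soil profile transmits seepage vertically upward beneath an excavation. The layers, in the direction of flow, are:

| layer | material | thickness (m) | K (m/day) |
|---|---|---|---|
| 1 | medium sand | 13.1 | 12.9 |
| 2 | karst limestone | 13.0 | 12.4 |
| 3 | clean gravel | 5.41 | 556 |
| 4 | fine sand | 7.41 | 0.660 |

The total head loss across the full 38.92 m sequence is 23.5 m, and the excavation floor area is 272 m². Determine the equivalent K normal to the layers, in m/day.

2.93

Flow is perpendicular to layering, so the layers act in series and the equivalent K is the thickness-weighted harmonic mean.
Total thickness L = 13.1 + 13.0 + 5.41 + 7.41 = 38.92 m.
Σ(b_i/K_i) = 13.1/12.9 + 13.0/12.4 + 5.41/556 + 7.41/0.660 = 13.30 d.
K_eq = L / Σ(b_i/K_i) = 38.92 / 13.30 = 2.926 m/day.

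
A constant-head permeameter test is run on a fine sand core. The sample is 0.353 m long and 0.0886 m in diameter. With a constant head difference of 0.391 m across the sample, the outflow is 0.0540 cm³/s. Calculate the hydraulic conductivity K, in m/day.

Cross-sectional area A = π·(d/2)² = π × (0.0886/2)² = 0.006165 m².
Convert discharge: 0.0540 cm³/s = 5.400e-08 m³/s.
Darcy's law rearranged: K = Q·L / (A·Δh) = 5.400e-08 × 0.353 / (0.006165 × 0.391) = 7.907e-06 m/s = 0.6832 m/day.

0.683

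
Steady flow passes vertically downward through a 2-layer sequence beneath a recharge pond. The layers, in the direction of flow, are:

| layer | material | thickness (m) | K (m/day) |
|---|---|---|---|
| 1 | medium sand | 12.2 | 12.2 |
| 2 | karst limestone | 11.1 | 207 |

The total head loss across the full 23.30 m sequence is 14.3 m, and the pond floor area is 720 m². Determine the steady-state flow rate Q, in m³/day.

9770

Flow is perpendicular to layering, so the layers act in series and the equivalent K is the thickness-weighted harmonic mean.
Total thickness L = 12.2 + 11.1 = 23.30 m.
Σ(b_i/K_i) = 12.2/12.2 + 11.1/207 = 1.054 d.
K_eq = L / Σ(b_i/K_i) = 23.30 / 1.054 = 22.11 m/day.
Q = K_eq · A · (Δh/L) = 22.11 × 720 × (14.3/23.30) = 9772 m³/day.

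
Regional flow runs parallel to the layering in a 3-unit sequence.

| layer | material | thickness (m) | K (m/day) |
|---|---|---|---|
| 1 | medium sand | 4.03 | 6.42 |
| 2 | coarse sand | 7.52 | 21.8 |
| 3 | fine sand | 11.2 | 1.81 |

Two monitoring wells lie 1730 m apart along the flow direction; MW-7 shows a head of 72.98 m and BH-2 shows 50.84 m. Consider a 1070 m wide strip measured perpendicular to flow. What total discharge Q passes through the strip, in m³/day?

Flow is parallel to layering, so each bed carries its own Darcy discharge and the transmissivities add.
Σ(K_i·b_i) = 6.42×4.03 + 21.8×7.52 + 1.81×11.2 = 210.1 m²/day.
Hydraulic gradient i = (72.98 − 50.84) / 1730 = 22.14 / 1730 = 0.01280.
Q = Σ(K_i·b_i) · W · i = 210.1 × 1070 × 0.01280 = 2877 m³/day.

2880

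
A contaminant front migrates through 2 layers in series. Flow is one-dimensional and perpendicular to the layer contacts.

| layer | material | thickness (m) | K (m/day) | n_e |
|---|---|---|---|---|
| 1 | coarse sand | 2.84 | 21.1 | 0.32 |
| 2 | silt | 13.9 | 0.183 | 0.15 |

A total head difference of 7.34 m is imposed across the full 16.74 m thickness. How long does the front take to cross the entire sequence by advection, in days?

With flow normal to the layers, continuity requires the same specific discharge q through every layer.
Σ(b_i/K_i) = 2.84/21.1 + 13.9/0.183 = 76.09 d.
q = Δh / Σ(b_i/K_i) = 7.34 / 76.09 = 0.09646 m/day.
In each layer the seepage velocity is v_i = q/n_i, so the layer transit time is t_i = b_i·n_i / q:
  layer 1 (coarse sand): t_1 = 2.84 × 0.32 / 0.09646 = 9.421 d
  layer 2 (silt): t_2 = 13.9 × 0.15 / 0.09646 = 21.61 d
Total t = Σ t_i = 31.04 days.

31.0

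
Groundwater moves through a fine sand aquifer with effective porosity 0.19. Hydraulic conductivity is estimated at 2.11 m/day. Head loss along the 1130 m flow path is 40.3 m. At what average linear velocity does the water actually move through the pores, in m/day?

0.396

Hydraulic gradient i = Δh / L = 40.3 / 1130 = 0.03566.
Darcy flux q = K · i = 2.110 × 0.03566 = 0.07525 m/day.
Seepage velocity v = q / n_e = 0.07525 / 0.19 = 0.3961 m/day.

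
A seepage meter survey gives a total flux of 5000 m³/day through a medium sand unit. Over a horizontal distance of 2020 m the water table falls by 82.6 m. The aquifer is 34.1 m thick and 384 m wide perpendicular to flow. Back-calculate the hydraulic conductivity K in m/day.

Cross-sectional area A = 384 × 34.1 = 13094 m².
Hydraulic gradient i = Δh / L = 82.6 / 2020 = 0.04089.
From Q = K·A·i, K = Q / (A·i) = 5000 / (13094 × 0.04089) = 9.338 m/day.

9.34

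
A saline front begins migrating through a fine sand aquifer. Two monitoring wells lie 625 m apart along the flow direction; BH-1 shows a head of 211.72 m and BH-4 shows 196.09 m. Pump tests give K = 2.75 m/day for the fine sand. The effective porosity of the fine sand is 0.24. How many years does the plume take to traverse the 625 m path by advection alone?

Hydraulic gradient i = (211.72 − 196.09) / 625 = 15.63 / 625 = 0.02501.
Darcy flux q = K · i = 2.750 × 0.02501 = 0.06877 m/day.
Seepage velocity v = q / n_e = 0.06877 / 0.24 = 0.2866 m/day.
Travel time t = L / v = 625 / 0.2866 = 2181 days = 5.972 years.

5.97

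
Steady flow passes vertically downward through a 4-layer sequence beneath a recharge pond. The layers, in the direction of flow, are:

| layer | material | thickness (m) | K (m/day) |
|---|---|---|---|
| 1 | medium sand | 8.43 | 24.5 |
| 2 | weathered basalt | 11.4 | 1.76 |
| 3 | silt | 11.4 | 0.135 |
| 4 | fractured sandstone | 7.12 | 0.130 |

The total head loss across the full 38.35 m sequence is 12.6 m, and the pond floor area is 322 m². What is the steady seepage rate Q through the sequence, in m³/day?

Flow is perpendicular to layering, so the layers act in series and the equivalent K is the thickness-weighted harmonic mean.
Total thickness L = 8.43 + 11.4 + 11.4 + 7.12 = 38.35 m.
Σ(b_i/K_i) = 8.43/24.5 + 11.4/1.76 + 11.4/0.135 + 7.12/0.130 = 146.0 d.
K_eq = L / Σ(b_i/K_i) = 38.35 / 146.0 = 0.2626 m/day.
Q = K_eq · A · (Δh/L) = 0.2626 × 322 × (12.6/38.35) = 27.78 m³/day.

27.8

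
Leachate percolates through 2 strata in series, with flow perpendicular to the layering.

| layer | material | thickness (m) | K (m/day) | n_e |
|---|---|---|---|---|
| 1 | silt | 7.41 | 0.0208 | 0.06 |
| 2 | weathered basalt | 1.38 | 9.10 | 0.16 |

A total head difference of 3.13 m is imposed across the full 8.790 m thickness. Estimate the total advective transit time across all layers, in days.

75.8

With flow normal to the layers, continuity requires the same specific discharge q through every layer.
Σ(b_i/K_i) = 7.41/0.0208 + 1.38/9.10 = 356.4 d.
q = Δh / Σ(b_i/K_i) = 3.13 / 356.4 = 0.008782 m/day.
In each layer the seepage velocity is v_i = q/n_i, so the layer transit time is t_i = b_i·n_i / q:
  layer 1 (silt): t_1 = 7.41 × 0.06 / 0.008782 = 50.62 d
  layer 2 (weathered basalt): t_2 = 1.38 × 0.16 / 0.008782 = 25.14 d
Total t = Σ t_i = 75.77 days.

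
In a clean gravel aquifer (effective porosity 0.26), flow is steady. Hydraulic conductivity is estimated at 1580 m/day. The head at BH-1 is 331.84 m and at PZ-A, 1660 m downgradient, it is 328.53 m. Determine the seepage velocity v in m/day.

12.1

Hydraulic gradient i = (331.84 − 328.53) / 1660 = 3.31 / 1660 = 0.001994.
Darcy flux q = K · i = 1580 × 0.001994 = 3.150 m/day.
Seepage velocity v = q / n_e = 3.150 / 0.26 = 12.12 m/day.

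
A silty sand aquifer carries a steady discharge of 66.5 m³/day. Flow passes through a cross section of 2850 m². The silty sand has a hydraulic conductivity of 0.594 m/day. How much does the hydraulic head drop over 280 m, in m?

11.0

From Q = K·A·i, i = Q / (K·A) = 66.5 / (0.5940 × 2850) = 0.03928.
Head loss Δh = i · L = 0.03928 × 280 = 11.00 m.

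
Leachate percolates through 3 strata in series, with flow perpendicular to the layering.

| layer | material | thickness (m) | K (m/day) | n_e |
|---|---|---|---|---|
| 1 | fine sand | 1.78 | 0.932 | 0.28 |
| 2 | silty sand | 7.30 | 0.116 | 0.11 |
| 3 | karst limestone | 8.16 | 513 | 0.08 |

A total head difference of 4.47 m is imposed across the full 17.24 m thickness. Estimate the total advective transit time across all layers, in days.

28.4

With flow normal to the layers, continuity requires the same specific discharge q through every layer.
Σ(b_i/K_i) = 1.78/0.932 + 7.30/0.116 + 8.16/513 = 64.86 d.
q = Δh / Σ(b_i/K_i) = 4.47 / 64.86 = 0.06892 m/day.
In each layer the seepage velocity is v_i = q/n_i, so the layer transit time is t_i = b_i·n_i / q:
  layer 1 (fine sand): t_1 = 1.78 × 0.28 / 0.06892 = 7.231 d
  layer 2 (silty sand): t_2 = 7.30 × 0.11 / 0.06892 = 11.65 d
  layer 3 (karst limestone): t_3 = 8.16 × 0.08 / 0.06892 = 9.472 d
Total t = Σ t_i = 28.35 days.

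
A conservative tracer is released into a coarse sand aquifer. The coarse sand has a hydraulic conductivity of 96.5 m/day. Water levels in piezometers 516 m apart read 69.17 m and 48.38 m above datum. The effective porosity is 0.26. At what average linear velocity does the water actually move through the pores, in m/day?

15.0

Hydraulic gradient i = (69.17 − 48.38) / 516 = 20.79 / 516 = 0.04029.
Darcy flux q = K · i = 96.50 × 0.04029 = 3.888 m/day.
Seepage velocity v = q / n_e = 3.888 / 0.26 = 14.95 m/day.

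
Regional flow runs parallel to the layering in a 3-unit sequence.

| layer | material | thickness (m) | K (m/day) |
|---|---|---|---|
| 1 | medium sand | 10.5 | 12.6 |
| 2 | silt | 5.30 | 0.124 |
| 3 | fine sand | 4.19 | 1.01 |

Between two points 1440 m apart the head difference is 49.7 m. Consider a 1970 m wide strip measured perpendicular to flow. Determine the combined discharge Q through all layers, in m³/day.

Flow is parallel to layering, so each bed carries its own Darcy discharge and the transmissivities add.
Σ(K_i·b_i) = 12.6×10.5 + 0.124×5.30 + 1.01×4.19 = 137.2 m²/day.
Hydraulic gradient i = Δh / L = 49.7 / 1440 = 0.03451.
Q = Σ(K_i·b_i) · W · i = 137.2 × 1970 × 0.03451 = 9328 m³/day.

9330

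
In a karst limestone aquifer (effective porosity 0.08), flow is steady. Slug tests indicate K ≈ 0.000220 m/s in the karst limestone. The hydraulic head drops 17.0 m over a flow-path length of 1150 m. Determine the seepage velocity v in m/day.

Convert K: 0.000220 m/s × 86400 = 19.01 m/day.
Hydraulic gradient i = Δh / L = 17.0 / 1150 = 0.01478.
Darcy flux q = K · i = 19.01 × 0.01478 = 0.2810 m/day.
Seepage velocity v = q / n_e = 0.2810 / 0.08 = 3.512 m/day.

3.51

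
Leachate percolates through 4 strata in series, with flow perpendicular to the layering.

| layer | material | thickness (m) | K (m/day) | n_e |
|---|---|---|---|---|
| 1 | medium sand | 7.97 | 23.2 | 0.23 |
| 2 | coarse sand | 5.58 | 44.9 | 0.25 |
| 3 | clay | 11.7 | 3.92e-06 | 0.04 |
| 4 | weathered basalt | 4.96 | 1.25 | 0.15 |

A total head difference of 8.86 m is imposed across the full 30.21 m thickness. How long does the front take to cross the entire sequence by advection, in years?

4100

With flow normal to the layers, continuity requires the same specific discharge q through every layer.
Σ(b_i/K_i) = 7.97/23.2 + 5.58/44.9 + 11.7/3.92e-06 + 4.96/1.25 = 2.985e+06 d.
q = Δh / Σ(b_i/K_i) = 8.86 / 2.985e+06 = 2.968e-06 m/day.
In each layer the seepage velocity is v_i = q/n_i, so the layer transit time is t_i = b_i·n_i / q:
  layer 1 (medium sand): t_1 = 7.97 × 0.23 / 2.968e-06 = 6.175e+05 d
  layer 2 (coarse sand): t_2 = 5.58 × 0.25 / 2.968e-06 = 4.699e+05 d
  layer 3 (clay): t_3 = 11.7 × 0.04 / 2.968e-06 = 1.577e+05 d
  layer 4 (weathered basalt): t_4 = 4.96 × 0.15 / 2.968e-06 = 2.506e+05 d
Total t = Σ t_i = 1.496e+06 days = 4095 years.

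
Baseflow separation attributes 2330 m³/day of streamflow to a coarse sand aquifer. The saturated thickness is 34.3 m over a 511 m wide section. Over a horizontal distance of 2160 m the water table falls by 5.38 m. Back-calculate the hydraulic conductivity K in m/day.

Cross-sectional area A = 511 × 34.3 = 17527 m².
Hydraulic gradient i = Δh / L = 5.38 / 2160 = 0.002491.
From Q = K·A·i, K = Q / (A·i) = 2330 / (17527 × 0.002491) = 53.37 m/day.

53.4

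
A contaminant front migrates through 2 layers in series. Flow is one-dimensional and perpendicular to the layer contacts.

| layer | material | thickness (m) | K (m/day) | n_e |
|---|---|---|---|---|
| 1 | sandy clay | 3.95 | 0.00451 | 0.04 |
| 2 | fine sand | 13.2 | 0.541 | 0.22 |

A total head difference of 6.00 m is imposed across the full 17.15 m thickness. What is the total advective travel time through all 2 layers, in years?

1.26

With flow normal to the layers, continuity requires the same specific discharge q through every layer.
Σ(b_i/K_i) = 3.95/0.00451 + 13.2/0.541 = 900.2 d.
q = Δh / Σ(b_i/K_i) = 6.00 / 900.2 = 0.006665 m/day.
In each layer the seepage velocity is v_i = q/n_i, so the layer transit time is t_i = b_i·n_i / q:
  layer 1 (sandy clay): t_1 = 3.95 × 0.04 / 0.006665 = 23.71 d
  layer 2 (fine sand): t_2 = 13.2 × 0.22 / 0.006665 = 435.7 d
Total t = Σ t_i = 459.4 days = 1.258 years.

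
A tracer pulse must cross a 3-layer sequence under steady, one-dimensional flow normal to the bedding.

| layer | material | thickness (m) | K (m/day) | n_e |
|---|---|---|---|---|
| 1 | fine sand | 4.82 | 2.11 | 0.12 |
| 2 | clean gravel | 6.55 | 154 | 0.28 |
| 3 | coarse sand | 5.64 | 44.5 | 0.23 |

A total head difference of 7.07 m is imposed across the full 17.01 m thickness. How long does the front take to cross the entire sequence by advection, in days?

With flow normal to the layers, continuity requires the same specific discharge q through every layer.
Σ(b_i/K_i) = 4.82/2.11 + 6.55/154 + 5.64/44.5 = 2.454 d.
q = Δh / Σ(b_i/K_i) = 7.07 / 2.454 = 2.881 m/day.
In each layer the seepage velocity is v_i = q/n_i, so the layer transit time is t_i = b_i·n_i / q:
  layer 1 (fine sand): t_1 = 4.82 × 0.12 / 2.881 = 0.2007 d
  layer 2 (clean gravel): t_2 = 6.55 × 0.28 / 2.881 = 0.6365 d
  layer 3 (coarse sand): t_3 = 5.64 × 0.23 / 2.881 = 0.4502 d
Total t = Σ t_i = 1.287 days.

1.29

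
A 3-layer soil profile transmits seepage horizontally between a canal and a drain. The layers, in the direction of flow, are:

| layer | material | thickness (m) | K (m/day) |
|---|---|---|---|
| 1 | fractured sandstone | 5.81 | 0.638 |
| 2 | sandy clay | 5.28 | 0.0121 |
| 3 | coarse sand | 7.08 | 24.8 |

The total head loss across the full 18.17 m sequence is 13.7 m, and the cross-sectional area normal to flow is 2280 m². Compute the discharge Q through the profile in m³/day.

Flow is perpendicular to layering, so the layers act in series and the equivalent K is the thickness-weighted harmonic mean.
Total thickness L = 5.81 + 5.28 + 7.08 = 18.17 m.
Σ(b_i/K_i) = 5.81/0.638 + 5.28/0.0121 + 7.08/24.8 = 445.8 d.
K_eq = L / Σ(b_i/K_i) = 18.17 / 445.8 = 0.04076 m/day.
Q = K_eq · A · (Δh/L) = 0.04076 × 2280 × (13.7/18.17) = 70.07 m³/day.

70.1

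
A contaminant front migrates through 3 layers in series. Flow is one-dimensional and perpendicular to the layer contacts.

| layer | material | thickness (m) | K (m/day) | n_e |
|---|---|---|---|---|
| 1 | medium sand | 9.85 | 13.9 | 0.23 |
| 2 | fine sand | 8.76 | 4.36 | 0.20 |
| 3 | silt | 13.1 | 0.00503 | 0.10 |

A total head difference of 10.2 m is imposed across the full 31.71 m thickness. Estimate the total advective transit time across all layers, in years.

With flow normal to the layers, continuity requires the same specific discharge q through every layer.
Σ(b_i/K_i) = 9.85/13.9 + 8.76/4.36 + 13.1/0.00503 = 2607 d.
q = Δh / Σ(b_i/K_i) = 10.2 / 2607 = 0.003912 m/day.
In each layer the seepage velocity is v_i = q/n_i, so the layer transit time is t_i = b_i·n_i / q:
  layer 1 (medium sand): t_1 = 9.85 × 0.23 / 0.003912 = 579.1 d
  layer 2 (fine sand): t_2 = 8.76 × 0.20 / 0.003912 = 447.8 d
  layer 3 (silt): t_3 = 13.1 × 0.10 / 0.003912 = 334.8 d
Total t = Σ t_i = 1362 days = 3.728 years.

3.73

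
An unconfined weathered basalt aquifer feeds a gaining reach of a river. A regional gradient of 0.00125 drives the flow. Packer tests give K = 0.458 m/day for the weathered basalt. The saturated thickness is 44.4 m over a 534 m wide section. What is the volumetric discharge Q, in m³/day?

Cross-sectional area A = 534 × 44.4 = 23710 m².
Hydraulic gradient i = 0.00125.
Darcy's law: Q = K · A · i = 0.4580 × 23710 × 0.001250 = 13.57 m³/day.

13.6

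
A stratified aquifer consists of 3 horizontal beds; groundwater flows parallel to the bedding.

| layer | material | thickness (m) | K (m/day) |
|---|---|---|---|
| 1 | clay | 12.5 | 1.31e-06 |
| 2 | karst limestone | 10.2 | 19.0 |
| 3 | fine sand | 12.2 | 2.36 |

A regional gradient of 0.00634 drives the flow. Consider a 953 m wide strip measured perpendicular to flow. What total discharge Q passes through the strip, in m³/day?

1340

Flow is parallel to layering, so each bed carries its own Darcy discharge and the transmissivities add.
Σ(K_i·b_i) = 1.31e-06×12.5 + 19.0×10.2 + 2.36×12.2 = 222.6 m²/day.
Hydraulic gradient i = 0.00634.
Q = Σ(K_i·b_i) · W · i = 222.6 × 953 × 0.006340 = 1345 m³/day.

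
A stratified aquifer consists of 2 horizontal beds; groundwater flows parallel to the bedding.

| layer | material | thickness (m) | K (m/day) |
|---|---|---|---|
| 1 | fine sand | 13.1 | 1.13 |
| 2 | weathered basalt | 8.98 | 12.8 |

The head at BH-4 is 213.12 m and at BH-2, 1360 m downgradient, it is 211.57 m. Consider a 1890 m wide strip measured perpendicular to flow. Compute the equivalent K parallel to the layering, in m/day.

Flow is parallel to layering, so each bed carries its own Darcy discharge and the transmissivities add.
Σ(K_i·b_i) = 1.13×13.1 + 12.8×8.98 = 129.7 m²/day.
Total thickness b = 22.08 m, so K_eq = Σ(K_i·b_i)/b = 5.876 m/day.

5.88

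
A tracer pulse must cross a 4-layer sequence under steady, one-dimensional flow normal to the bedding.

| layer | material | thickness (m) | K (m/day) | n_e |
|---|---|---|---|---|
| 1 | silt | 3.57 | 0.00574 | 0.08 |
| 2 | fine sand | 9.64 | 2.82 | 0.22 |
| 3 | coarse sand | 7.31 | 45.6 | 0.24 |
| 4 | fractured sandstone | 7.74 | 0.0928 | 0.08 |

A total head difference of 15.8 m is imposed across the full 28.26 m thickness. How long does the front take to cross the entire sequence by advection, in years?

0.587

With flow normal to the layers, continuity requires the same specific discharge q through every layer.
Σ(b_i/K_i) = 3.57/0.00574 + 9.64/2.82 + 7.31/45.6 + 7.74/0.0928 = 708.9 d.
q = Δh / Σ(b_i/K_i) = 15.8 / 708.9 = 0.02229 m/day.
In each layer the seepage velocity is v_i = q/n_i, so the layer transit time is t_i = b_i·n_i / q:
  layer 1 (silt): t_1 = 3.57 × 0.08 / 0.02229 = 12.81 d
  layer 2 (fine sand): t_2 = 9.64 × 0.22 / 0.02229 = 95.16 d
  layer 3 (coarse sand): t_3 = 7.31 × 0.24 / 0.02229 = 78.72 d
  layer 4 (fractured sandstone): t_4 = 7.74 × 0.08 / 0.02229 = 27.78 d
Total t = Σ t_i = 214.5 days = 0.5872 years.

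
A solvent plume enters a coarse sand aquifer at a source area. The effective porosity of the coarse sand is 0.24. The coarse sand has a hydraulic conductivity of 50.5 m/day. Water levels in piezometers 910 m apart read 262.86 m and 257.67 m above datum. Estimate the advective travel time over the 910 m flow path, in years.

Hydraulic gradient i = (262.86 − 257.67) / 910 = 5.19 / 910 = 0.005703.
Darcy flux q = K · i = 50.50 × 0.005703 = 0.2880 m/day.
Seepage velocity v = q / n_e = 0.2880 / 0.24 = 1.200 m/day.
Travel time t = L / v = 910 / 1.200 = 758.3 days = 2.076 years.

2.08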